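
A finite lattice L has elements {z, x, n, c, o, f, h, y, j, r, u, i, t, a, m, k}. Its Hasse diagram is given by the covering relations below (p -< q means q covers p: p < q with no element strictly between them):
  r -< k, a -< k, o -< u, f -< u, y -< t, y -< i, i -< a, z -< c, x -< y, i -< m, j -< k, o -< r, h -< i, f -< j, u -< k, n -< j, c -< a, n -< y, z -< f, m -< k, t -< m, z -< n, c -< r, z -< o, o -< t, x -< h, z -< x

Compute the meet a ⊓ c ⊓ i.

z

Common lower bounds of {a, c, i}: z.
The greatest among these is z.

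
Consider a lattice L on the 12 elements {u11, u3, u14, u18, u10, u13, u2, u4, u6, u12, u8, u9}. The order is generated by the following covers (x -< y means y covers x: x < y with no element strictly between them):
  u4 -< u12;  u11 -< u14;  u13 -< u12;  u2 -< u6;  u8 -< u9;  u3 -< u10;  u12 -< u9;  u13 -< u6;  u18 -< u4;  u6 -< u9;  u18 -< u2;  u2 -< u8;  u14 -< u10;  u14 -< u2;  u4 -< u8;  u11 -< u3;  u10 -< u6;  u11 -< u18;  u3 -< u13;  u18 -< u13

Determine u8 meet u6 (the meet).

u2

Common lower bounds of {u8, u6}: u11, u14, u18, u2.
The greatest among these is u2.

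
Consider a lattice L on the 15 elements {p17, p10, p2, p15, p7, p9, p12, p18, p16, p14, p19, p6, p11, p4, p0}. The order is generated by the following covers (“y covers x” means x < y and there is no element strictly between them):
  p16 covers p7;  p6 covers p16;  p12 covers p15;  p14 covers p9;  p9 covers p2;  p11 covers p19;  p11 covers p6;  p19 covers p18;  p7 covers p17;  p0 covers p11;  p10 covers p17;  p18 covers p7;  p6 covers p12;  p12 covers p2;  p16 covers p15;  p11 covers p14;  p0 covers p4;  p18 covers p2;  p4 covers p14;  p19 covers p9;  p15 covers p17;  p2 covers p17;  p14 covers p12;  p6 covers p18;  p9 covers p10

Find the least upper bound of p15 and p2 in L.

p12

Common upper bounds of {p15, p2}: p0, p11, p12, p14, p4, p6.
The least among these is p12.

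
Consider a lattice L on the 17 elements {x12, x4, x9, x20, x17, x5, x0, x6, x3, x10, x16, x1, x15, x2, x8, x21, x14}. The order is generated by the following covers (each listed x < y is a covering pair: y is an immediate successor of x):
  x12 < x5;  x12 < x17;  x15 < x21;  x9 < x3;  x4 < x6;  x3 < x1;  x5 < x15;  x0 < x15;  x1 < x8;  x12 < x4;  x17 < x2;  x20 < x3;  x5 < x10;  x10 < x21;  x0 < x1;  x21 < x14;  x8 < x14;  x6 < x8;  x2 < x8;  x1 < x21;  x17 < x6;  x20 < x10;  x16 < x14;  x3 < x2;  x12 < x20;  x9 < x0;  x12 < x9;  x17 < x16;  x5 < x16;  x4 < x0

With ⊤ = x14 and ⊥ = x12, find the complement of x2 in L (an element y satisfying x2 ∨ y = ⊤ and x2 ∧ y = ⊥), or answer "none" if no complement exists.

Need y with x2 ∨ y = x14 and x2 ∧ y = x12.
Checking each element gives: x5.

x5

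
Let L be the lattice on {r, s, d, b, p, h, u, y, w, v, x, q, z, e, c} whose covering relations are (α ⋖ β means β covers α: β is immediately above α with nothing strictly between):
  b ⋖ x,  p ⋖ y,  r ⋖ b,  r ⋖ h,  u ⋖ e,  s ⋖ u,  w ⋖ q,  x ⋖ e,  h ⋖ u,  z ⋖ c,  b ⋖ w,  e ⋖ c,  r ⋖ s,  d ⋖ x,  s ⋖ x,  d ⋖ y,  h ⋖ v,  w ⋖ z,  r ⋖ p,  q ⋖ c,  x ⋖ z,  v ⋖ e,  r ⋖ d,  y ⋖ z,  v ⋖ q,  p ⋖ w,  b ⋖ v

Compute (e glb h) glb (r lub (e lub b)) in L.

h

e ∧ h = h
e ∨ b = e
r ∨ e = e
h ∧ e = h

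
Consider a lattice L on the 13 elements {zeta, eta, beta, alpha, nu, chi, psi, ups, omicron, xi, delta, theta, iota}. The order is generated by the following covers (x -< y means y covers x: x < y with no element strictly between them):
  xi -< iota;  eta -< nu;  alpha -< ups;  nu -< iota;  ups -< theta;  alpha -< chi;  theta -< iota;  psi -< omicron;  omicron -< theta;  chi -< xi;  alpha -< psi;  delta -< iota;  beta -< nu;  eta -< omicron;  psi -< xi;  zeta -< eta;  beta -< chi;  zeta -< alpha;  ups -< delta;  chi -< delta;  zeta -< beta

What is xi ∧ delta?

chi

Common lower bounds of {xi, delta}: alpha, beta, chi, zeta.
The greatest among these is chi.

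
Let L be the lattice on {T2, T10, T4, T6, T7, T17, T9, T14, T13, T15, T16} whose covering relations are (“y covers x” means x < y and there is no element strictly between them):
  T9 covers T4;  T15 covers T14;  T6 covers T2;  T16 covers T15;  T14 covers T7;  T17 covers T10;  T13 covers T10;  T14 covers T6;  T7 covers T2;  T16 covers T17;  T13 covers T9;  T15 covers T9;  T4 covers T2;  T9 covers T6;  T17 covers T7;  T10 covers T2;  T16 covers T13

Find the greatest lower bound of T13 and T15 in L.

T9

Common lower bounds of {T13, T15}: T2, T4, T6, T9.
The greatest among these is T9.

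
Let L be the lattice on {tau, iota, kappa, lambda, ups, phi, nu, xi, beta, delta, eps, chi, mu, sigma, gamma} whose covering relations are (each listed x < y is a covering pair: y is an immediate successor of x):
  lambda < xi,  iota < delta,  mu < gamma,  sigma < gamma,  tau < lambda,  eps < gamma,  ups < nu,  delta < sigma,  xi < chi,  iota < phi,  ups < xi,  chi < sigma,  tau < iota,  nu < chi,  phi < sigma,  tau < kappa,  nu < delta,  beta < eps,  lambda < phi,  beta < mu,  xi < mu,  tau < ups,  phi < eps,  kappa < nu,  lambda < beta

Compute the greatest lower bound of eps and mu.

Common lower bounds of {eps, mu}: beta, lambda, tau.
The greatest among these is beta.

beta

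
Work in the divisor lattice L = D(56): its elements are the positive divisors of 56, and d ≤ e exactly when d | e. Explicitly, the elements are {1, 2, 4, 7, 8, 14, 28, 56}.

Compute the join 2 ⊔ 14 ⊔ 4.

In the divisibility order, the join is the least common multiple: lcm(2, 14, 4) = 28.

28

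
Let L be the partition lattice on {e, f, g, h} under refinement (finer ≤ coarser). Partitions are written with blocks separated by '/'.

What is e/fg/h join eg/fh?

efgh

Common upper bounds of {e/fg/h, eg/fh}: efgh.
The least among these is efgh.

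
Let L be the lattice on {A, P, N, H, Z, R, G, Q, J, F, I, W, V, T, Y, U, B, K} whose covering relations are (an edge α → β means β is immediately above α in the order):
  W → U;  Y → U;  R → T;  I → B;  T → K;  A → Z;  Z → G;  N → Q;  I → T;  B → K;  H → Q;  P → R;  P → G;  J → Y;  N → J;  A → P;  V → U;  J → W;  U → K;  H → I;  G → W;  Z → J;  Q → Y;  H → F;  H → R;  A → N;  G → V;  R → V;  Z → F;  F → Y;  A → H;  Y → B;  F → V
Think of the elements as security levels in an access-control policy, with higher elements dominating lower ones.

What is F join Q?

Common upper bounds of {F, Q}: B, K, U, Y.
The least among these is Y.

Y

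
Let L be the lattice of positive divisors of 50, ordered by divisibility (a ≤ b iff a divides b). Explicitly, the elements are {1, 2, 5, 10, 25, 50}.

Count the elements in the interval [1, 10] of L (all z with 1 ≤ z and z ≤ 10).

The interval [1, 10] = {1, 10, 2, 5}, which has 4 elements.

4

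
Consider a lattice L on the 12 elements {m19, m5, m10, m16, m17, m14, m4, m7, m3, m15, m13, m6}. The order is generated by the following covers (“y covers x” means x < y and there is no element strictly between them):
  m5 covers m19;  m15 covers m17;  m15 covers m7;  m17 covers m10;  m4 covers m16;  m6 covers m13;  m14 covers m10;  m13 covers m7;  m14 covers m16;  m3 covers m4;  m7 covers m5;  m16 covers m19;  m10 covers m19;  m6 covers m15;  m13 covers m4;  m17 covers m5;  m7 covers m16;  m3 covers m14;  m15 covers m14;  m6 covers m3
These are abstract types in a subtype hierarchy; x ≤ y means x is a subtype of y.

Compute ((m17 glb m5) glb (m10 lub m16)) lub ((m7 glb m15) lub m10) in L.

m15

m17 ∧ m5 = m5
m10 ∨ m16 = m14
m5 ∧ m14 = m19
m7 ∧ m15 = m7
m7 ∨ m10 = m15
m19 ∨ m15 = m15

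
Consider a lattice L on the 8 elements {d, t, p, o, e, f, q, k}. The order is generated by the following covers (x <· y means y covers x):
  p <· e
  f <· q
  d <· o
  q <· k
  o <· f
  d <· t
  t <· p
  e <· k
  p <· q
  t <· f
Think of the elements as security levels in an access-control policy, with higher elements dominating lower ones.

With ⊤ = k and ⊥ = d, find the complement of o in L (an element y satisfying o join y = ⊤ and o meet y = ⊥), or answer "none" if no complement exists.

e

Need y with o ∨ y = k and o ∧ y = d.
Checking each element gives: e.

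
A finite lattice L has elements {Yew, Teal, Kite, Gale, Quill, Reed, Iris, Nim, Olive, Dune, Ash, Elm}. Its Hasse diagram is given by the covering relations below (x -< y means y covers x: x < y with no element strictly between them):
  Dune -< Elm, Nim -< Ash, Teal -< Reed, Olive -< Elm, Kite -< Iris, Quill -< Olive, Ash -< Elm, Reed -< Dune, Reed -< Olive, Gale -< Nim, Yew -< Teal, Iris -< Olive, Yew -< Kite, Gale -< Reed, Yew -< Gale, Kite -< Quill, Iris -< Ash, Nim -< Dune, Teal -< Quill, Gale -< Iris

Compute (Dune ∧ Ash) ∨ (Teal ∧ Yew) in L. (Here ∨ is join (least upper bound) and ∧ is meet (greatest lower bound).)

Dune ∧ Ash = Nim
Teal ∧ Yew = Yew
Nim ∨ Yew = Nim

Nim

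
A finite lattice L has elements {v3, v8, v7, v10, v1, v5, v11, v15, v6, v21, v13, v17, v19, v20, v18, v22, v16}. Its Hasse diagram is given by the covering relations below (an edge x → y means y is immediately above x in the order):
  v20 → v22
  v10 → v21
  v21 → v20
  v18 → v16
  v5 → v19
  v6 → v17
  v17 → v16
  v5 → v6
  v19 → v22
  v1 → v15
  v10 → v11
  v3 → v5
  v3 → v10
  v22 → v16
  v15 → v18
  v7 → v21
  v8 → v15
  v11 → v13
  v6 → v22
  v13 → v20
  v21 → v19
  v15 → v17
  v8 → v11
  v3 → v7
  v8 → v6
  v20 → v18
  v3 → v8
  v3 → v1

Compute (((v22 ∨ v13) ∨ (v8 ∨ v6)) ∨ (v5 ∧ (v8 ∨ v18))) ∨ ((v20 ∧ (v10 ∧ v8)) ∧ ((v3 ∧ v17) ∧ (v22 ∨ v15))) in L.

v22 ∨ v13 = v22
v8 ∨ v6 = v6
v22 ∨ v6 = v22
v8 ∨ v18 = v18
v5 ∧ v18 = v3
v22 ∨ v3 = v22
v10 ∧ v8 = v3
v20 ∧ v3 = v3
v3 ∧ v17 = v3
v22 ∨ v15 = v16
v3 ∧ v16 = v3
v3 ∧ v3 = v3
v22 ∨ v3 = v22

v22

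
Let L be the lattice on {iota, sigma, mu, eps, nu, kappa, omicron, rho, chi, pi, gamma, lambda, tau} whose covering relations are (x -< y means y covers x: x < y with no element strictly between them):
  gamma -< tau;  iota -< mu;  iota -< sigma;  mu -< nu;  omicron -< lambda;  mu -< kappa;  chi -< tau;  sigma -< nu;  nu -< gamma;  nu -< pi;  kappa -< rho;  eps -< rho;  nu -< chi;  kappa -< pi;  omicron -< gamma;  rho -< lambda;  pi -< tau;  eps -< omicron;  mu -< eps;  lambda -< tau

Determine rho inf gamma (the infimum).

Common lower bounds of {rho, gamma}: eps, iota, mu.
The greatest among these is eps.

eps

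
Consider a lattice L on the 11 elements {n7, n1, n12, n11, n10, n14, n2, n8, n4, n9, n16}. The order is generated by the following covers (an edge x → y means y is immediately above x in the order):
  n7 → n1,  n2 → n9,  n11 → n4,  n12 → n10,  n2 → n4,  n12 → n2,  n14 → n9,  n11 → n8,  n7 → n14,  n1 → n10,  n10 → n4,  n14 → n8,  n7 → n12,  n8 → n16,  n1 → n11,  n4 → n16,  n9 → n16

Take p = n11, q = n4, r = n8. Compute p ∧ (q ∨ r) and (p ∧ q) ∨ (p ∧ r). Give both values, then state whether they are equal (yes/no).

n11; n11; yes

q ∨ r = n16, so p ∧ (q ∨ r) = n11 ∧ n16 = n11.
p ∧ q = n11 and p ∧ r = n11, so (p ∧ q) ∨ (p ∧ r) = n11 ∨ n11 = n11.
Equal: yes.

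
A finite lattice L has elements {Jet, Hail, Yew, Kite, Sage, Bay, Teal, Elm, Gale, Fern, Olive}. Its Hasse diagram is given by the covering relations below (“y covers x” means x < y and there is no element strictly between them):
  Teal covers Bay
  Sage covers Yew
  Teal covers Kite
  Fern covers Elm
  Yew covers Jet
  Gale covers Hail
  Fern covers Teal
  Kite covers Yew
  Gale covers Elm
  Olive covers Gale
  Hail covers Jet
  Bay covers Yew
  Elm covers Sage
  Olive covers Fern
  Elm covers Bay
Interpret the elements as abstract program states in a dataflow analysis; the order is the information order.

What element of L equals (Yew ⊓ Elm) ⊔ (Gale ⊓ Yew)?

Yew ∧ Elm = Yew
Gale ∧ Yew = Yew
Yew ∨ Yew = Yew

Yew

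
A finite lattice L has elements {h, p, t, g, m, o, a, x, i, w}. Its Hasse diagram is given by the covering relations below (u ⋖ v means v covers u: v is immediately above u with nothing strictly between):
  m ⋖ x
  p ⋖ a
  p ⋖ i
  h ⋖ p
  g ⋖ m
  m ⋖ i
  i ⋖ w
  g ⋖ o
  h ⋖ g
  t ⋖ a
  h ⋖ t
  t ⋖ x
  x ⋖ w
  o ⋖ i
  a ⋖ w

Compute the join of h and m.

m

Common upper bounds of {h, m}: i, m, w, x.
The least among these is m.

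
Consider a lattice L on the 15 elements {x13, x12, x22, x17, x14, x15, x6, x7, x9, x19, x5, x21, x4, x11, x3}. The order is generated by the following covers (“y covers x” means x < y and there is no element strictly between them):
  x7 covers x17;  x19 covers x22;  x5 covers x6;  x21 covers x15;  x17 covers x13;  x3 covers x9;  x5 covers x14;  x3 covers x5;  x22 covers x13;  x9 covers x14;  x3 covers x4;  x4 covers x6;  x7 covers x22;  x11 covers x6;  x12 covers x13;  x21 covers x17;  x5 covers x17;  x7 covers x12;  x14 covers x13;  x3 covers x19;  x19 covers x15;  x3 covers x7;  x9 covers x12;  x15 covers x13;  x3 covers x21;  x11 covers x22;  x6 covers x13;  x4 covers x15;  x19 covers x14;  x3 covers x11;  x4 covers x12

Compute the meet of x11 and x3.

x11

Common lower bounds of {x11, x3}: x11, x13, x22, x6.
The greatest among these is x11.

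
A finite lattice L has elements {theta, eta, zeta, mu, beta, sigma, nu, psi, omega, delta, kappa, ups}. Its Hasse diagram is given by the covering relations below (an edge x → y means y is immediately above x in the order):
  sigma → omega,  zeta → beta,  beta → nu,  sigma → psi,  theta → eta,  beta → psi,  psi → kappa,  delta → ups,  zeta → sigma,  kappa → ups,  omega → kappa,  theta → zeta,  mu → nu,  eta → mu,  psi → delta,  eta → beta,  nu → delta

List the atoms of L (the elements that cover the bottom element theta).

eta, zeta

The atoms are exactly the elements that cover theta: eta, zeta.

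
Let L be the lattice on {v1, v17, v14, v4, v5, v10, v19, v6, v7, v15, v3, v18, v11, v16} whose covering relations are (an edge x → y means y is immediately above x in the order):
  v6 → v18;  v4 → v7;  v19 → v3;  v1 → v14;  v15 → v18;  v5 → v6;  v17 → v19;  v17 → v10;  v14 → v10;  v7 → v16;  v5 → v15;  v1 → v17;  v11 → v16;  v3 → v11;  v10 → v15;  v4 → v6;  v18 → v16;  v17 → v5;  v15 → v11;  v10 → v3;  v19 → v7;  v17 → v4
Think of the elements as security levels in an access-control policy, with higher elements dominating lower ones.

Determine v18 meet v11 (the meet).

v15

Common lower bounds of {v18, v11}: v1, v10, v14, v15, v17, v5.
The greatest among these is v15.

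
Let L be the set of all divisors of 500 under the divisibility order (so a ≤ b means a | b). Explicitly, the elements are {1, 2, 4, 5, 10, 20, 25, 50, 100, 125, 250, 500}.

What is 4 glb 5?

In the divisibility order, the meet is the greatest common divisor: gcd(4, 5) = 1.

1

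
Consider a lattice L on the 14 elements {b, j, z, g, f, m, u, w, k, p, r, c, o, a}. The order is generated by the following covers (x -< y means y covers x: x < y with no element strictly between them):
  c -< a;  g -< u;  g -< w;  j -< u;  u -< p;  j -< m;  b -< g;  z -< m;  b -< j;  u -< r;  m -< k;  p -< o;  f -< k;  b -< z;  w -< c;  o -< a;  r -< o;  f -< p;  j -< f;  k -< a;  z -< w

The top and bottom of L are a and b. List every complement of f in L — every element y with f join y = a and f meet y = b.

c, w

Need y with f ∨ y = a and f ∧ y = b.
Checking each element gives: c, w.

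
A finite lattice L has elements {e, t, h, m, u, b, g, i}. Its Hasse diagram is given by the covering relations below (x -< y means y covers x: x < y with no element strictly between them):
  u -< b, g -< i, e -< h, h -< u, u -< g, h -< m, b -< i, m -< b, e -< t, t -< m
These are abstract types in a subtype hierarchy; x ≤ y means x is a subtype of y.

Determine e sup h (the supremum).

h

Common upper bounds of {e, h}: b, g, h, i, m, u.
The least among these is h.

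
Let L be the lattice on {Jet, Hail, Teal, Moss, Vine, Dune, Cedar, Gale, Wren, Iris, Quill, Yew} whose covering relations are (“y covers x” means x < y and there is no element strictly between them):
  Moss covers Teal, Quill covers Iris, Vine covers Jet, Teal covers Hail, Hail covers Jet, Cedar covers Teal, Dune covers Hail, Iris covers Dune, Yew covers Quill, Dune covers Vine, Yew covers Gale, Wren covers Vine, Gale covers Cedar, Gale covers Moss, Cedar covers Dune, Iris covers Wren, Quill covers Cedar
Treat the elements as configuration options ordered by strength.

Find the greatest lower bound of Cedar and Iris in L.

Common lower bounds of {Cedar, Iris}: Dune, Hail, Jet, Vine.
The greatest among these is Dune.

Dune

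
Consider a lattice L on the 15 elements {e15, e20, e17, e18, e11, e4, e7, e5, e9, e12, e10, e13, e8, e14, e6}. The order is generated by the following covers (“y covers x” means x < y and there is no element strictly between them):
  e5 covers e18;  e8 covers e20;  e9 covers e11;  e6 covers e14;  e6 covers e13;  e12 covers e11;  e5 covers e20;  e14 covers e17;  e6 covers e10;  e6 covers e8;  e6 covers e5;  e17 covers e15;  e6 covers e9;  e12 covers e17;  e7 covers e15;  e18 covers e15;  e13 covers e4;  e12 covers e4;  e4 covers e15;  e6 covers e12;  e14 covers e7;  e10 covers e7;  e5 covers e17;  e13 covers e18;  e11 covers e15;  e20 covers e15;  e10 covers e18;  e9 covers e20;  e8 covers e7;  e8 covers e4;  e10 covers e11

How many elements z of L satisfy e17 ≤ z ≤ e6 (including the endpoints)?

The interval [e17, e6] = {e12, e14, e17, e5, e6}, which has 5 elements.

5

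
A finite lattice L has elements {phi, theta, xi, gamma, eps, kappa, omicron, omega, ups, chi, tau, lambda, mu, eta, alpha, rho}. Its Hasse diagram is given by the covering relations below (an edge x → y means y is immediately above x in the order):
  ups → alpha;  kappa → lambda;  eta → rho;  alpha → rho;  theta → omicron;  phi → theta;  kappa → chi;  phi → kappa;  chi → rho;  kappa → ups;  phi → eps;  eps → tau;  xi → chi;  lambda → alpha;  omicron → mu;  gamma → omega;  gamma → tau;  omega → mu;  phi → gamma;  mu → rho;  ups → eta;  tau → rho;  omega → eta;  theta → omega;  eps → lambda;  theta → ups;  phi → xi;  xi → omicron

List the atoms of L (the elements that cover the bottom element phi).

eps, gamma, kappa, theta, xi

The atoms are exactly the elements that cover phi: eps, gamma, kappa, theta, xi.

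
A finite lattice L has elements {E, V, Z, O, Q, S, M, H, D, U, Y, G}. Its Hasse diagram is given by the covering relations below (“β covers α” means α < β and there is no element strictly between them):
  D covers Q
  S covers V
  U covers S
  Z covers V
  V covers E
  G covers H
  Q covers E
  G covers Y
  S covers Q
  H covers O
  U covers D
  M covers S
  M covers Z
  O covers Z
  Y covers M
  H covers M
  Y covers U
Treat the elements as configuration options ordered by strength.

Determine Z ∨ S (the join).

M

Common upper bounds of {Z, S}: G, H, M, Y.
The least among these is M.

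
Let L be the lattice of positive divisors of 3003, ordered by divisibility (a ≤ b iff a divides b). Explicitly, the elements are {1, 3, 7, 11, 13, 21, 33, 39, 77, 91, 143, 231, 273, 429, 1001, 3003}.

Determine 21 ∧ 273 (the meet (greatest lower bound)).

In the divisibility order, the meet is the greatest common divisor: gcd(21, 273) = 21.

21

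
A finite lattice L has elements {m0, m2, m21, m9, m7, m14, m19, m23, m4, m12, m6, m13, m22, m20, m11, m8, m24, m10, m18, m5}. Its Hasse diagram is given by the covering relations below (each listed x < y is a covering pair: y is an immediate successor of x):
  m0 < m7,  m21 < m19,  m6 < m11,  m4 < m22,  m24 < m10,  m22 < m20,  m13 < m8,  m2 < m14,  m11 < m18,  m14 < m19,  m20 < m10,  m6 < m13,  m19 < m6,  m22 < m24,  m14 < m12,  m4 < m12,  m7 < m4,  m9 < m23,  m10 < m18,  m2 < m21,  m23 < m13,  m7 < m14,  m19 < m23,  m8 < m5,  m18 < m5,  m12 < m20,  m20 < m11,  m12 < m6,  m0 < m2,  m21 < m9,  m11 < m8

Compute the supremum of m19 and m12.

m6

Common upper bounds of {m19, m12}: m11, m13, m18, m5, m6, m8.
The least among these is m6.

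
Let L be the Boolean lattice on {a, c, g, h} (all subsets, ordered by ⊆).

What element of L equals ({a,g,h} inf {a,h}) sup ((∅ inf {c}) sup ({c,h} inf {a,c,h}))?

{a,c,h}

{a,g,h} ∧ {a,h} = {a,h}
∅ ∧ {c} = ∅
{c,h} ∧ {a,c,h} = {c,h}
∅ ∨ {c,h} = {c,h}
{a,h} ∨ {c,h} = {a,c,h}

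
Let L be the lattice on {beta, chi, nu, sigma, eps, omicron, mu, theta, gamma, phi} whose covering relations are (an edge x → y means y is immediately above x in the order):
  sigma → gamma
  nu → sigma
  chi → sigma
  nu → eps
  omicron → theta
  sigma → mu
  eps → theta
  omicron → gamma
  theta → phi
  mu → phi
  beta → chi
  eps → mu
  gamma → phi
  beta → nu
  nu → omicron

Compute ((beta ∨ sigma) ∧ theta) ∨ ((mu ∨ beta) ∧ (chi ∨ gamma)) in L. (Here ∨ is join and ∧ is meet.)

sigma

beta ∨ sigma = sigma
sigma ∧ theta = nu
mu ∨ beta = mu
chi ∨ gamma = gamma
mu ∧ gamma = sigma
nu ∨ sigma = sigma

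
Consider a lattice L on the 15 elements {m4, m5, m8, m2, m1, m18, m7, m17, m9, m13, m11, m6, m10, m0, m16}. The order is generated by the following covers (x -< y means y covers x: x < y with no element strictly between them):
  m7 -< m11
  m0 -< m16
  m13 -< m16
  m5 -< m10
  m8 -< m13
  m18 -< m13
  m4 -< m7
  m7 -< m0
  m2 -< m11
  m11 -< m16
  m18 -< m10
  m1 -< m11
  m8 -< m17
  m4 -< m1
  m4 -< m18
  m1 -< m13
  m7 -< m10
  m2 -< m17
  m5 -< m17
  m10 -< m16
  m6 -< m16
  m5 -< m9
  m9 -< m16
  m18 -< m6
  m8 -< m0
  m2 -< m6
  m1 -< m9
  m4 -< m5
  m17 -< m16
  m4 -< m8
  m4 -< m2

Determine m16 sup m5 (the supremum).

Common upper bounds of {m16, m5}: m16.
The least among these is m16.

m16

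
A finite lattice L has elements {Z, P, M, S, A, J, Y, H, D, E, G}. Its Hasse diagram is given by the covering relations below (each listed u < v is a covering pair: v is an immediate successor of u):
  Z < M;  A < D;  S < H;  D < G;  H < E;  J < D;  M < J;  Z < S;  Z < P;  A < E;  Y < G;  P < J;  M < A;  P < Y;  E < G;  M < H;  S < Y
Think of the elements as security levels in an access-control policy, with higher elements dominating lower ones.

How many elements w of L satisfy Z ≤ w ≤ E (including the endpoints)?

The interval [Z, E] = {A, E, H, M, S, Z}, which has 6 elements.

6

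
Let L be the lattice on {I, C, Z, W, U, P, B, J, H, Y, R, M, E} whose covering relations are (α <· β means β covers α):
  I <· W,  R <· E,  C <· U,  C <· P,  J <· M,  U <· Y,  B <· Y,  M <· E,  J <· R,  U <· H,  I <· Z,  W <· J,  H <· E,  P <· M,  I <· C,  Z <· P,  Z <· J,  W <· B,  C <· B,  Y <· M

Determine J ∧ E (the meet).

J

Common lower bounds of {J, E}: I, J, W, Z.
The greatest among these is J.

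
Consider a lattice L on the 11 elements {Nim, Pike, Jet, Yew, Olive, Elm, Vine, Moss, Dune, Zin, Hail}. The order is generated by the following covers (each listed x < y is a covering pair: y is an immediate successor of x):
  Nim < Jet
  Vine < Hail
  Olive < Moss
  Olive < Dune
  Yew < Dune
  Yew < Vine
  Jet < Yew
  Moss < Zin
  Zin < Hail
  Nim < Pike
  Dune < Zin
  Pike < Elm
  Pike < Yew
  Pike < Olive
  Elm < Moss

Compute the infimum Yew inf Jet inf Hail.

Common lower bounds of {Yew, Jet, Hail}: Jet, Nim.
The greatest among these is Jet.

Jet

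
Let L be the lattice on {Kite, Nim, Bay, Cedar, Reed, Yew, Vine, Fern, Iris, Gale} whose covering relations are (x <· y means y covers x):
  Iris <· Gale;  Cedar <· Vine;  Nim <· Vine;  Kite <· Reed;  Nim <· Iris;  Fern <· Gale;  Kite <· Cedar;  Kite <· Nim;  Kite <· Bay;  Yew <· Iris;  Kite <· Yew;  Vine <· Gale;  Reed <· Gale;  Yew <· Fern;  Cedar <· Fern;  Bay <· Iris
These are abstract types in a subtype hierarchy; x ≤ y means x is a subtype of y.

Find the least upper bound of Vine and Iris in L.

Gale

Common upper bounds of {Vine, Iris}: Gale.
The least among these is Gale.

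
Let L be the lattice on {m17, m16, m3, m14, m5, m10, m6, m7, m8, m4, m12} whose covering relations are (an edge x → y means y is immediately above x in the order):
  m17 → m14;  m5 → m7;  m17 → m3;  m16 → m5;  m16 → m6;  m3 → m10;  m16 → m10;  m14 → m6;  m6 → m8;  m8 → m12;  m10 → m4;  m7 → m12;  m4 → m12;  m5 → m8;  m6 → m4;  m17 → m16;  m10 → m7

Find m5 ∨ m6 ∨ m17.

Common upper bounds of {m5, m6, m17}: m12, m8.
The least among these is m8.

m8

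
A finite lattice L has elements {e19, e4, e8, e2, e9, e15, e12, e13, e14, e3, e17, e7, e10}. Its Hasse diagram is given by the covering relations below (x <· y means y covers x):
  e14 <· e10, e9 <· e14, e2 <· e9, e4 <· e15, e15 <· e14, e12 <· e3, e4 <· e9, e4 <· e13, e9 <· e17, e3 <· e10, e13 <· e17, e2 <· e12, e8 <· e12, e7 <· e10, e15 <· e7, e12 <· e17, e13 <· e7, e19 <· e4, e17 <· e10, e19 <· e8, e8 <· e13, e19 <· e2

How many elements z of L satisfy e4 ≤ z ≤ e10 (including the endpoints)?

The interval [e4, e10] = {e10, e13, e14, e15, e17, e4, e7, e9}, which has 8 elements.

8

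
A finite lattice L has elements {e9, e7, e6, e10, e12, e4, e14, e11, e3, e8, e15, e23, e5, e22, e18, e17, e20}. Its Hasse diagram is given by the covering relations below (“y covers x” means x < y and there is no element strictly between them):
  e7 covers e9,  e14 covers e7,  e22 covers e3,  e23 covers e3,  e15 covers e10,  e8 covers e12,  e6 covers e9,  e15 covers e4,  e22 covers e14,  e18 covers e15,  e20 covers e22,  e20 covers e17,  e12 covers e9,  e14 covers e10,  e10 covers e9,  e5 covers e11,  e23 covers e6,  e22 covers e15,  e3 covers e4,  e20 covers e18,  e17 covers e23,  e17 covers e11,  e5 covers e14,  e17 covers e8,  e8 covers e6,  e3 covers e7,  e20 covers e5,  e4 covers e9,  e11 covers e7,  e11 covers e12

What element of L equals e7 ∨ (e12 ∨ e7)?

e11

e12 ∨ e7 = e11
e7 ∨ e11 = e11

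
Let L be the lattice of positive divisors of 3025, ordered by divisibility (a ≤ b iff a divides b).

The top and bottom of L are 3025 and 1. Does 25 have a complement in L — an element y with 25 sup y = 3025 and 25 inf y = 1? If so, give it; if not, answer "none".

Need y with 25 ∨ y = 3025 and 25 ∧ y = 1.
Checking each element gives: 121.

121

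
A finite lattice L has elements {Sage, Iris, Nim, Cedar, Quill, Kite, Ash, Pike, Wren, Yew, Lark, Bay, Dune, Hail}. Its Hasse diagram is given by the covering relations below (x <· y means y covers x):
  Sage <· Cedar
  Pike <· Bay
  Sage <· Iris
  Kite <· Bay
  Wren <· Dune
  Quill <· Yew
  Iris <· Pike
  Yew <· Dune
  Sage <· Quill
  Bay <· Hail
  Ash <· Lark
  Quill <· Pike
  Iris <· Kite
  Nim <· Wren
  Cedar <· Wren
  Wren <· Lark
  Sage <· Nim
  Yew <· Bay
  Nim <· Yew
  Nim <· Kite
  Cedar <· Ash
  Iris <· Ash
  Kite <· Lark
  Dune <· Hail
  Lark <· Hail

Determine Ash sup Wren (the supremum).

Common upper bounds of {Ash, Wren}: Hail, Lark.
The least among these is Lark.

Lark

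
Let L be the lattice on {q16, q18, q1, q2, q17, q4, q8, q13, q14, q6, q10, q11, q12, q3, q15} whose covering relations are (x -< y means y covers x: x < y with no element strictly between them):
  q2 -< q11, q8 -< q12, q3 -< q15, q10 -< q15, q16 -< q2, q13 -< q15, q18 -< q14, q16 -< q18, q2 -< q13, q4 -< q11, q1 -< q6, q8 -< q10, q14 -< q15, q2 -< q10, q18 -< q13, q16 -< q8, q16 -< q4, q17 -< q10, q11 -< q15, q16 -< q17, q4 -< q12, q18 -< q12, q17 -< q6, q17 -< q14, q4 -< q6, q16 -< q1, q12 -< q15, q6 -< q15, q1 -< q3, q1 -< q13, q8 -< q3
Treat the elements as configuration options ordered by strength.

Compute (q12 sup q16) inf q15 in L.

q12

q12 ∨ q16 = q12
q12 ∧ q15 = q12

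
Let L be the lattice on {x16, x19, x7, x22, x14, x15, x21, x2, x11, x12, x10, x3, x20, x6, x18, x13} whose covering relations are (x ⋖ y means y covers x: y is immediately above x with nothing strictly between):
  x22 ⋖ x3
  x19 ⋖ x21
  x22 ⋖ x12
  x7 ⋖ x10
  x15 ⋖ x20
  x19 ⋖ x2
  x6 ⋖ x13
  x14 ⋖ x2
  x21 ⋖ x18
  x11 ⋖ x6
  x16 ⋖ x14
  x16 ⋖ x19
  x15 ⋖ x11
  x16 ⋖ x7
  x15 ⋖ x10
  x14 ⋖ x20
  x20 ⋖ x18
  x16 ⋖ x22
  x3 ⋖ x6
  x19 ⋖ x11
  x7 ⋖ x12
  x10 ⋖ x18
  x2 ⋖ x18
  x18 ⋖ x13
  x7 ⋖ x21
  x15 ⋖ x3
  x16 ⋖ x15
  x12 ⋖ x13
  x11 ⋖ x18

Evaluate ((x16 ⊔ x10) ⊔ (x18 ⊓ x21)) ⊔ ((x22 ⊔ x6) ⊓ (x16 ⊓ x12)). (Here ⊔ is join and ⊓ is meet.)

x16 ∨ x10 = x10
x18 ∧ x21 = x21
x10 ∨ x21 = x18
x22 ∨ x6 = x6
x16 ∧ x12 = x16
x6 ∧ x16 = x16
x18 ∨ x16 = x18

x18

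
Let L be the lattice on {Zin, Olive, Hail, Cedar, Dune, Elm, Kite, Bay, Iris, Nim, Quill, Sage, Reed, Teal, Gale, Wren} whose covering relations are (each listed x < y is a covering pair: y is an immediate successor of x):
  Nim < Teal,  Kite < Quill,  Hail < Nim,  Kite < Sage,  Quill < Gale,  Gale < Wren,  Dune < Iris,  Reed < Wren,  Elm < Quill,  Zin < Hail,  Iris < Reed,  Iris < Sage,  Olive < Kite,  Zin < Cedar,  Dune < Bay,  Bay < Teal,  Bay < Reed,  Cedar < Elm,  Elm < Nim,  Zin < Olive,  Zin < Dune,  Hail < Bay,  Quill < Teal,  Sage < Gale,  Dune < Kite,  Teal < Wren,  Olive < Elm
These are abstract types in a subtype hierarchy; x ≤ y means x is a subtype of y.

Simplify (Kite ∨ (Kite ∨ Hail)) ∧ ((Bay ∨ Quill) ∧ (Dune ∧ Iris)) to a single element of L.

Kite ∨ Hail = Teal
Kite ∨ Teal = Teal
Bay ∨ Quill = Teal
Dune ∧ Iris = Dune
Teal ∧ Dune = Dune
Teal ∧ Dune = Dune

Dune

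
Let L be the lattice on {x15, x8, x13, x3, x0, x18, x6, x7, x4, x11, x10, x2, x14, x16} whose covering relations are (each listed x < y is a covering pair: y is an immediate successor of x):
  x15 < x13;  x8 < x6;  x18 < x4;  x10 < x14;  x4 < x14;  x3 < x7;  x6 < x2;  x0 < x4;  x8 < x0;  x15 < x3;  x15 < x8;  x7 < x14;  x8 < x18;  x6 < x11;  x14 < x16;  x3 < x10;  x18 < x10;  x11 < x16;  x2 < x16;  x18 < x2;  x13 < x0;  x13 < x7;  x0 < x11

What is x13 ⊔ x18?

Common upper bounds of {x13, x18}: x14, x16, x4.
The least among these is x4.

x4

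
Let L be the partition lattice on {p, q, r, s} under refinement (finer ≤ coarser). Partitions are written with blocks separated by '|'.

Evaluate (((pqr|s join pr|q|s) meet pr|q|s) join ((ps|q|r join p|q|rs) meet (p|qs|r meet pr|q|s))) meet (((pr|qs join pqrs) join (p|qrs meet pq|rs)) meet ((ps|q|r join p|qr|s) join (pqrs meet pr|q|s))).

pqr|s ∨ pr|q|s = pqr|s
pqr|s ∧ pr|q|s = pr|q|s
ps|q|r ∨ p|q|rs = prs|q
p|qs|r ∧ pr|q|s = p|q|r|s
prs|q ∧ p|q|r|s = p|q|r|s
pr|q|s ∨ p|q|r|s = pr|q|s
pr|qs ∨ pqrs = pqrs
p|qrs ∧ pq|rs = p|q|rs
pqrs ∨ p|q|rs = pqrs
ps|q|r ∨ p|qr|s = ps|qr
pqrs ∧ pr|q|s = pr|q|s
ps|qr ∨ pr|q|s = pqrs
pqrs ∧ pqrs = pqrs
pr|q|s ∧ pqrs = pr|q|s

pr|q|s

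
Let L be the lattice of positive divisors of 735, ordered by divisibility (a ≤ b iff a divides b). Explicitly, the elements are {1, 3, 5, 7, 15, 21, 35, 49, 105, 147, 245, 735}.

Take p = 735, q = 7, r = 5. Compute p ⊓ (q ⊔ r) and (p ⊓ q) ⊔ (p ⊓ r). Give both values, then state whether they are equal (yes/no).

q ⊔ r = 35, so p ⊓ (q ⊔ r) = 735 ⊓ 35 = 35.
p ⊓ q = 7 and p ⊓ r = 5, so (p ⊓ q) ⊔ (p ⊓ r) = 7 ⊔ 5 = 35.
Equal: yes.

35; 35; yes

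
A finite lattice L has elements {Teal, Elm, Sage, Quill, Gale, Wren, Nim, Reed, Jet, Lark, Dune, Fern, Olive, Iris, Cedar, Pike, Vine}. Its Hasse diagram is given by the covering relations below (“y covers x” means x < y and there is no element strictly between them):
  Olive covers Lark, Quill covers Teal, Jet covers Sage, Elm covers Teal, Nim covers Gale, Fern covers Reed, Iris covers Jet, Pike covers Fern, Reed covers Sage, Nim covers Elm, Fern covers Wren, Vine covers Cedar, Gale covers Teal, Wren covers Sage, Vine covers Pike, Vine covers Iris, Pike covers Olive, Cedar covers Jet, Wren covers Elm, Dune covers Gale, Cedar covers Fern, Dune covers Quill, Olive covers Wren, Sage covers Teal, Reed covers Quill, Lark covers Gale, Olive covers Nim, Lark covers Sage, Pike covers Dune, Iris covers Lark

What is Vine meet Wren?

Common lower bounds of {Vine, Wren}: Elm, Sage, Teal, Wren.
The greatest among these is Wren.

Wren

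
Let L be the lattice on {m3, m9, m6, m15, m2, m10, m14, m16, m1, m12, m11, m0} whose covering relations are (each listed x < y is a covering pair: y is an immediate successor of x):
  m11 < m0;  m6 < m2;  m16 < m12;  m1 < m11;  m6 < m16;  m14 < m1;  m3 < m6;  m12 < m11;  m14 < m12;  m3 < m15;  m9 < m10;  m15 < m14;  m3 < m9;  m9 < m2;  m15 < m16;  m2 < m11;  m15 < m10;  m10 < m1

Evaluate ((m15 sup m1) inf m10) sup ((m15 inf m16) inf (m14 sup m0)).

m10

m15 ∨ m1 = m1
m1 ∧ m10 = m10
m15 ∧ m16 = m15
m14 ∨ m0 = m0
m15 ∧ m0 = m15
m10 ∨ m15 = m10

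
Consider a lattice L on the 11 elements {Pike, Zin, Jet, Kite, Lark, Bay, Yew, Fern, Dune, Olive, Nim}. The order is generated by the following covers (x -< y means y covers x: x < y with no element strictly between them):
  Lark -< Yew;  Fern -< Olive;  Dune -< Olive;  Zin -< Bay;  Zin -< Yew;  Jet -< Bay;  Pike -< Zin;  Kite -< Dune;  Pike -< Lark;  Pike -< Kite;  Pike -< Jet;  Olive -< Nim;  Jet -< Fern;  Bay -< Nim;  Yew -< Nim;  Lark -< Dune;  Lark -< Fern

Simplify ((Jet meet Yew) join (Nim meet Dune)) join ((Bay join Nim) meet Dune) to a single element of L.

Dune

Jet ∧ Yew = Pike
Nim ∧ Dune = Dune
Pike ∨ Dune = Dune
Bay ∨ Nim = Nim
Nim ∧ Dune = Dune
Dune ∨ Dune = Dune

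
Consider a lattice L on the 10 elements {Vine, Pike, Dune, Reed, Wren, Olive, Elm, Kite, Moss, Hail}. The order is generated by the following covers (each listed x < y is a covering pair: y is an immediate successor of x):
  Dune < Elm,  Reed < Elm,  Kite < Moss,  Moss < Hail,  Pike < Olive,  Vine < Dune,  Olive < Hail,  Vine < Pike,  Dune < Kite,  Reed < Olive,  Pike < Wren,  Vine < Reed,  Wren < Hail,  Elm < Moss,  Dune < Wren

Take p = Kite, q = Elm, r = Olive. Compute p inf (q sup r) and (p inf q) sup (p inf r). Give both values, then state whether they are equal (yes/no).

q sup r = Hail, so p inf (q sup r) = Kite inf Hail = Kite.
p inf q = Dune and p inf r = Vine, so (p inf q) sup (p inf r) = Dune sup Vine = Dune.
Equal: no.

Kite; Dune; no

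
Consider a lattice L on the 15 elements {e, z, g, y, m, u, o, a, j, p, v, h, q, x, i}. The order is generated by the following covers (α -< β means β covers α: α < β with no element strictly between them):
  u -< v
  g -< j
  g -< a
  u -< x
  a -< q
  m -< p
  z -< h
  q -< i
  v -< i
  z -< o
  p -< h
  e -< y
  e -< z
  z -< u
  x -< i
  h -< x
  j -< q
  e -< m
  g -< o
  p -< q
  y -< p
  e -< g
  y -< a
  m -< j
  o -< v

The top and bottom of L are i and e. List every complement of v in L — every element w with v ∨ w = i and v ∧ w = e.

m, p, y

Need w with v ∨ w = i and v ∧ w = e.
Checking each element gives: m, p, y.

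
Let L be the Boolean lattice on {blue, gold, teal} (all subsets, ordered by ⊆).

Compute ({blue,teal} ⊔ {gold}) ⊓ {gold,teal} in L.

{blue,teal} ∨ {gold} = {blue,gold,teal}
{blue,gold,teal} ∧ {gold,teal} = {gold,teal}

{gold,teal}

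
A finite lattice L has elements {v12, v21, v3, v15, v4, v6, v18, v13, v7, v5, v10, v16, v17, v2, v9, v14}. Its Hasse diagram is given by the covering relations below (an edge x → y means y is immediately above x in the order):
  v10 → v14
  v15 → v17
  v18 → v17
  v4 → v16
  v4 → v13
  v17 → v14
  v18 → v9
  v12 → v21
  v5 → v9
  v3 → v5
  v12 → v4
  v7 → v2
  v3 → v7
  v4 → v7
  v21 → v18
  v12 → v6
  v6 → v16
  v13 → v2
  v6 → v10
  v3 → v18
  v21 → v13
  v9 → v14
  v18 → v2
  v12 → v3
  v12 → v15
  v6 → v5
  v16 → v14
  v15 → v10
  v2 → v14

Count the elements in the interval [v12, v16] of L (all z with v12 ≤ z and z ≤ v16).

4

The interval [v12, v16] = {v12, v16, v4, v6}, which has 4 elements.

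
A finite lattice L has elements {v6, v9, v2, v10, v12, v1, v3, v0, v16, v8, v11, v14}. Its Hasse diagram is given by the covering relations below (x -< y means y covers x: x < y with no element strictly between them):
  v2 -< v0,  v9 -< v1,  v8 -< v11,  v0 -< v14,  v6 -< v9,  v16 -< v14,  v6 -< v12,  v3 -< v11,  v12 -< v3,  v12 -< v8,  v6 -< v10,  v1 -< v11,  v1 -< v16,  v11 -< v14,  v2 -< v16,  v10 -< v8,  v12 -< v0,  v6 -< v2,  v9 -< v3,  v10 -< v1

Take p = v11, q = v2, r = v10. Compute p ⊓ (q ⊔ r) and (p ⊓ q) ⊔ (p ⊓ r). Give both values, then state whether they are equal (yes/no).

q ⊔ r = v16, so p ⊓ (q ⊔ r) = v11 ⊓ v16 = v1.
p ⊓ q = v6 and p ⊓ r = v10, so (p ⊓ q) ⊔ (p ⊓ r) = v6 ⊔ v10 = v10.
Equal: no.

v1; v10; no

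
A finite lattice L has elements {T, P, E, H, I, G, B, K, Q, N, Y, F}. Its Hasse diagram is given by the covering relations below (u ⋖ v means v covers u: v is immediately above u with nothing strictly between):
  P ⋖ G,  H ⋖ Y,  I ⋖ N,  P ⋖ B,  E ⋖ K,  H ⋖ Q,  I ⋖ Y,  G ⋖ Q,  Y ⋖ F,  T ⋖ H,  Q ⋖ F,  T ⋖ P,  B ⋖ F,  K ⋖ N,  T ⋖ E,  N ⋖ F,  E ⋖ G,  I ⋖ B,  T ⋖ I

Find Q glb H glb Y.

Common lower bounds of {Q, H, Y}: H, T.
The greatest among these is H.

H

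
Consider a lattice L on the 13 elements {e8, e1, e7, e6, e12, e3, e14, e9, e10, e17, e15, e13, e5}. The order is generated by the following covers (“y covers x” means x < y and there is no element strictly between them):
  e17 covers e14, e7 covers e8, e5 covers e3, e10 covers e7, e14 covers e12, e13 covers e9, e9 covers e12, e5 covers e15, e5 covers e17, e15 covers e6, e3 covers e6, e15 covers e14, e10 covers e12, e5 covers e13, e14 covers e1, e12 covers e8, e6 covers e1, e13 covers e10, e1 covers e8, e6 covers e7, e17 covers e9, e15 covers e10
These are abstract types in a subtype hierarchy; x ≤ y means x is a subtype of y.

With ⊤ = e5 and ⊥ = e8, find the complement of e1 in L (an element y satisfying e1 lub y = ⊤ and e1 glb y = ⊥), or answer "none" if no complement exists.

Need y with e1 ∨ y = e5 and e1 ∧ y = e8.
Checking each element gives: e13.

e13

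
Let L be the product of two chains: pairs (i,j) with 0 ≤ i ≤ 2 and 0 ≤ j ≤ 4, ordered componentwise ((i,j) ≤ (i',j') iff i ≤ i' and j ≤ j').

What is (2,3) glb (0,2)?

(0,2)

In a product of chains, the meet is componentwise min, giving (0,2).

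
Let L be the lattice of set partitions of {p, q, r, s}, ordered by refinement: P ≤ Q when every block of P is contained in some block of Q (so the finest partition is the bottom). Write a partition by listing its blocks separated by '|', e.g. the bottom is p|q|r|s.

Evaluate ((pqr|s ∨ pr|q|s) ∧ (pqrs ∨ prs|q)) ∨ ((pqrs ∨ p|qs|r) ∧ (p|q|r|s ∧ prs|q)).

pqr|s

pqr|s ∨ pr|q|s = pqr|s
pqrs ∨ prs|q = pqrs
pqr|s ∧ pqrs = pqr|s
pqrs ∨ p|qs|r = pqrs
p|q|r|s ∧ prs|q = p|q|r|s
pqrs ∧ p|q|r|s = p|q|r|s
pqr|s ∨ p|q|r|s = pqr|s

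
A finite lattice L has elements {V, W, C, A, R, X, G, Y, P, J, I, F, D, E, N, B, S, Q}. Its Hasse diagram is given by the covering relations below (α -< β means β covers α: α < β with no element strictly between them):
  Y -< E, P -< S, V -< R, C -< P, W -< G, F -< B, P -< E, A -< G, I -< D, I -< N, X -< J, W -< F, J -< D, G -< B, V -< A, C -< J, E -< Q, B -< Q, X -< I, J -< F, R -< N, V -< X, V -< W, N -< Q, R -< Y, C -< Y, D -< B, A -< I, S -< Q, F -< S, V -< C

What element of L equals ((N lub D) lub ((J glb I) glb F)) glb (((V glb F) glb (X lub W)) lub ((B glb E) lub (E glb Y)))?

N ∨ D = Q
J ∧ I = X
X ∧ F = X
Q ∨ X = Q
V ∧ F = V
X ∨ W = F
V ∧ F = V
B ∧ E = C
E ∧ Y = Y
C ∨ Y = Y
V ∨ Y = Y
Q ∧ Y = Y

Y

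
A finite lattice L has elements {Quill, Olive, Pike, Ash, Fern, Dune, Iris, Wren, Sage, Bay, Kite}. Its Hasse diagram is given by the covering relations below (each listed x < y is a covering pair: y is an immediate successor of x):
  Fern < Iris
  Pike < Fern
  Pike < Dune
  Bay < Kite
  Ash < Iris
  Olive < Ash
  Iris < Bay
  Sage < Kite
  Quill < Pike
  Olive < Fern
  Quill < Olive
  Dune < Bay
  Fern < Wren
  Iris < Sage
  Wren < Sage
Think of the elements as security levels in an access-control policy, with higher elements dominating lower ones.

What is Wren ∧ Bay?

Fern

Common lower bounds of {Wren, Bay}: Fern, Olive, Pike, Quill.
The greatest among these is Fern.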